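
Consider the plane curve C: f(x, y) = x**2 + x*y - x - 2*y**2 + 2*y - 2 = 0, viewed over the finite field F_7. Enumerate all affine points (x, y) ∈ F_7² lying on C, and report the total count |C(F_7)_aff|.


Affine F_7-points: {(0, 3), (0, 5), (1, 6), (2, 0), (2, 2), (3, 1), (3, 5), (4, 1), (4, 2), (5, 3), (5, 4), (6, 0), (6, 4)}; count = 13.

For each of the 49 pairs (x, y) ∈ F_7², evaluate f(x, y) mod 7. Record the zeros.
  x = 0: [0↦5, 1↦5, 2↦1, 3↦0, 4↦2, 5↦0, 6↦1]  zeros at y ∈ {3, 5}
  x = 1: [0↦5, 1↦6, 2↦3, 3↦3, 4↦6, 5↦5, 6↦0]  zeros at y ∈ {6}
  x = 2: [0↦0, 1↦2, 2↦0, 3↦1, 4↦5, 5↦5, 6↦1]  zeros at y ∈ {0, 2}
  x = 3: [0↦4, 1↦0, 2↦6, 3↦1, 4↦6, 5↦0, 6↦4]  zeros at y ∈ {1, 5}
  x = 4: [0↦3, 1↦0, 2↦0, 3↦3, 4↦2, 5↦4, 6↦2]  zeros at y ∈ {1, 2}
  x = 5: [0↦4, 1↦2, 2↦3, 3↦0, 4↦0, 5↦3, 6↦2]  zeros at y ∈ {3, 4}
  x = 6: [0↦0, 1↦6, 2↦1, 3↦6, 4↦0, 5↦4, 6↦4]  zeros at y ∈ {0, 4}
Collecting zeros: affine points = {(0, 3), (0, 5), (1, 6), (2, 0), (2, 2), (3, 1), (3, 5), (4, 1), (4, 2), (5, 3), (5, 4), (6, 0), (6, 4)}.
Total count |C(F_7)_aff| = 13.


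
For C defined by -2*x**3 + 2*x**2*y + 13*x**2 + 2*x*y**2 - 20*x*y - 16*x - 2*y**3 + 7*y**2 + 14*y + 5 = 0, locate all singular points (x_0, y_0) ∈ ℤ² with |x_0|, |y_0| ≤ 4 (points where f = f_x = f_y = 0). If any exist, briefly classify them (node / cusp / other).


Singular points: {(3, 2)}; classification: node.

Compute partial derivatives:
  f_x = -6*x**2 + 4*x*y + 26*x + 2*y**2 - 20*y - 16.
  f_y = 2*x**2 + 4*x*y - 20*x - 6*y**2 + 14*y + 14.
Scan x_0 ∈ {−4, ..., 4}. For each x_0, f_y(x_0, y) is a polynomial in y; find its integer roots y ∈ {−4, ..., 4}, then test f_x and f at those candidates.
  x = -4: f_y(-4, y) = -6*y**2 - 2*y + 126; no integer root y with |y| ≤ 4.
  x = -3: f_y(-3, y) = -6*y**2 + 2*y + 92; no integer root y with |y| ≤ 4.
  x = -2: f_y(-2, y) = -6*y**2 + 6*y + 62; no integer root y with |y| ≤ 4.
  x = -1: f_y(-1, y) = -6*y**2 + 10*y + 36; no integer root y with |y| ≤ 4.
  x = 0: f_y(0, y) = -6*y**2 + 14*y + 14; no integer root y with |y| ≤ 4.
  x = 1: f_y(1, y) = -6*y**2 + 18*y - 4; no integer root y with |y| ≤ 4.
  x = 2: f_y(2, y) = -6*y**2 + 22*y - 18; no integer root y with |y| ≤ 4.
  x = 3: f_y(3, y) = -6*y**2 + 26*y - 28; vanishes at y ∈ {2}. (3, 2): f_x = 0, f = 0 — SINGULAR.
  x = 4: f_y(4, y) = -6*y**2 + 30*y - 34; no integer root y with |y| ≤ 4.
Only singular point on the grid: (3, 2).
Classify: substitute x = 3 + u, y = 2 + v and expand: f = -2*u**3 + 2*u**2*v - u**2 + 2*u*v**2 - 2*v**3 + v**2.
No constant or linear terms (consistent with a singular point). Quadratic part: -u**2 + v**2. Cubic part: -2*u**3 + 2*u**2*v + 2*u*v**2 - 2*v**3.
The quadratic part v**2 - u**2 = (v − u)(v + u) splits into two distinct linear factors, so there are two distinct tangent lines y − 2 = ±(x − 3) — this is a node (ordinary double point).
Classification: node.


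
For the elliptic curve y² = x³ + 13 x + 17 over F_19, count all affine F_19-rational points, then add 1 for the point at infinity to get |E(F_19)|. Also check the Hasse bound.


Affine points = {(0, 6), (0, 13), (3, 8), (3, 11), (4, 0), (5, 6), (5, 13), (6, 8), (6, 11), (8, 5), (8, 14), (10, 8), (10, 11), (11, 3), (11, 16), (12, 1), (12, 18), (14, 6), (14, 13)}; affine count = 19; |E(F_19)| = 20.

Discriminant check: Δ ∝ 4a³ + 27b² = 4·13³ + 27·17² = 4·2197 + 27·289 ≡ 4 (mod 19). Nonzero ⇒ E is nonsingular.
For each x ∈ F_19, compute rhs = x³ + 13·x + 17 mod 19, then count y ∈ F_19 with y² ≡ rhs.
  x = 0: rhs = 17, matching y values: 6, 13 (2 points).
  x = 1: rhs = 12, matching y values: none (0 points).
  x = 2: rhs = 13, matching y values: none (0 points).
  x = 3: rhs = 7, matching y values: 8, 11 (2 points).
  x = 4: rhs = 0, matching y values: 0 (1 points).
  x = 5: rhs = 17, matching y values: 6, 13 (2 points).
  x = 6: rhs = 7, matching y values: 8, 11 (2 points).
  x = 7: rhs = 14, matching y values: none (0 points).
  x = 8: rhs = 6, matching y values: 5, 14 (2 points).
  x = 9: rhs = 8, matching y values: none (0 points).
  x = 10: rhs = 7, matching y values: 8, 11 (2 points).
  x = 11: rhs = 9, matching y values: 3, 16 (2 points).
  x = 12: rhs = 1, matching y values: 1, 18 (2 points).
  x = 13: rhs = 8, matching y values: none (0 points).
  x = 14: rhs = 17, matching y values: 6, 13 (2 points).
  x = 15: rhs = 15, matching y values: none (0 points).
  x = 16: rhs = 8, matching y values: none (0 points).
  x = 17: rhs = 2, matching y values: none (0 points).
  x = 18: rhs = 3, matching y values: none (0 points).
Total affine count: 19.
Full point count |E(F_19)| = 19 + 1 = 20.
Hasse bound: |20 − (19+1)| = |0| = 0 ≤ 2√19 ≈ 8.7178 ✓.


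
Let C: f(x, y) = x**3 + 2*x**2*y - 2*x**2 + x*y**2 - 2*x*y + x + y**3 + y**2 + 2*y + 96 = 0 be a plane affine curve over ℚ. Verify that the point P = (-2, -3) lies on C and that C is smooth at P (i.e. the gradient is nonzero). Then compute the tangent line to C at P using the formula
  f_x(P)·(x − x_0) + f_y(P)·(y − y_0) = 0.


Tangent line at P: 60*x + 47*y + 261 = 0.

Step 1: f(-2, -3) = 0, so P lies on C.
Step 2: partial derivatives
  f_x(x, y) = 3*x**2 + 4*x*y - 4*x + y**2 - 2*y + 1, f_y(x, y) = 2*x**2 + 2*x*y - 2*x + 3*y**2 + 2*y + 2.
  f_x(P) = 60, f_y(P) = 47 (gradient nonzero, so P is smooth).
Step 3: tangent line at P: 60·(x − -2) + 47·(y − -3) = 0.
Expanding: 60*x + 47*y + 261 = 0.


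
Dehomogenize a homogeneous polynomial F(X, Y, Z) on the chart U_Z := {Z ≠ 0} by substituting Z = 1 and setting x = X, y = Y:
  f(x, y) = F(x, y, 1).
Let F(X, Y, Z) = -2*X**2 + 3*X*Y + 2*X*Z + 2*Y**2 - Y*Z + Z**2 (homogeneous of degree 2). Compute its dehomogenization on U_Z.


f(x, y) = -2*x**2 + 3*x*y + 2*x + 2*y**2 - y + 1

On U_Z we set Z = 1. Each monomial c·X^i·Y^j·Z^k in F becomes c·x^i·y^j·1^k = c·x^i·y^j.
Substituting Z = 1: F(X, Y, 1) = -2*x**2 + 3*x*y + 2*x + 2*y**2 - y + 1.
Note: deg(f) ≤ deg(F) = 2; strict inequality happens when F is divisible by Z (lost terms).


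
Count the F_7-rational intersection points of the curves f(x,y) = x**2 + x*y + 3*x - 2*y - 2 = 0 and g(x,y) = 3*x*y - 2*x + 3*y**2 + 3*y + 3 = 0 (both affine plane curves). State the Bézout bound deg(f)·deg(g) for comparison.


Common zeros: ∅; count = 0; Bézout bound = 4.

deg(f) = 2, deg(g) = 2, so Bézout bound = 4.
Scan x ∈ F_7. For each x, list the y ∈ F_7 with f(x, y) ≡ 0 and those with g(x, y) ≡ 0 (mod 7); the common zeros in that column are the intersection.
  x = 0: f ≡ 0 at y ∈ {6}; g ≡ 0 at y ∈ {2, 4}; common: ∅.
  x = 1: f ≡ 0 at y ∈ {2}; g ≡ 0 at y ∈ ∅; common: ∅.
  x = 2: f ≡ 0 at y ∈ ∅; g ≡ 0 at y ∈ {5, 6}; common: ∅.
  x = 3: f ≡ 0 at y ∈ {5}; g ≡ 0 at y ∈ ∅; common: ∅.
  x = 4: f ≡ 0 at y ∈ {1}; g ≡ 0 at y ∈ ∅; common: ∅.
  x = 5: f ≡ 0 at y ∈ {6}; g ≡ 0 at y ∈ {0, 1}; common: ∅.
  x = 6: f ≡ 0 at y ∈ {1}; g ≡ 0 at y ∈ ∅; common: ∅.
Collecting: common zeros = ∅, so the count is 0.
Comparison with the Bézout bound: 0 ≤ 4 = deg(f)·deg(g), as expected for curves with no common component (the affine F_7-count falls short of the bound because intersections may lie at infinity, over extension fields, or carry multiplicity).


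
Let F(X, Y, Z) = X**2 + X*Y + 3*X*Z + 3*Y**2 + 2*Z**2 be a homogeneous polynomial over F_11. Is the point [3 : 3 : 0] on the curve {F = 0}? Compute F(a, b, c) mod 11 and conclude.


F(3,3,0) ≡ 1 (mod 11); P is NOT on the curve.

Evaluate F(3, 3, 0) term-by-term (mod 11).
  X**2 ↦ 1·9·1·1 = 9
  X*Y ↦ 1·3·3·1 = 9
  3*X*Z ↦ 3·3·1·0 = 0
  3*Y**2 ↦ 3·1·9·1 = 27
  2*Z**2 ↦ 2·1·1·0 = 0
Sum: F(3, 3, 0) = (9) + (9) + (0) + (27) + (0) = 45.
Reducing mod 11: 45 ≡ 1 (mod 11).
Since F(a, b, c) ≡ 1 ≠ 0 (mod 11), P does NOT lie on the curve.


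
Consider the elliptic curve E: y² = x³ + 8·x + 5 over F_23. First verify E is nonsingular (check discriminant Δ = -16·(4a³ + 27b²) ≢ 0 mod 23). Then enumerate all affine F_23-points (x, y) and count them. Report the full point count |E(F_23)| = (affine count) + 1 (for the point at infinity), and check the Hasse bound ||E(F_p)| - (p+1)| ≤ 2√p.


Affine points = {(2, 11), (2, 12), (4, 3), (4, 20), (5, 3), (5, 20), (6, 4), (6, 19), (7, 6), (7, 17), (8, 11), (8, 12), (9, 1), (9, 22), (10, 2), (10, 21), (12, 9), (12, 14), (13, 11), (13, 12), (14, 3), (14, 20), (15, 2), (15, 21), (18, 1), (18, 22), (19, 1), (19, 22), (20, 0), (21, 2), (21, 21)}; affine count = 31; |E(F_23)| = 32.

Discriminant check: Δ ∝ 4a³ + 27b² = 4·8³ + 27·5² = 4·512 + 27·25 ≡ 9 (mod 23). Nonzero ⇒ E is nonsingular.
For each x ∈ F_23, compute rhs = x³ + 8·x + 5 mod 23, then count y ∈ F_23 with y² ≡ rhs.
  x = 0: rhs = 5, matching y values: none (0 points).
  x = 1: rhs = 14, matching y values: none (0 points).
  x = 2: rhs = 6, matching y values: 11, 12 (2 points).
  x = 3: rhs = 10, matching y values: none (0 points).
  x = 4: rhs = 9, matching y values: 3, 20 (2 points).
  x = 5: rhs = 9, matching y values: 3, 20 (2 points).
  x = 6: rhs = 16, matching y values: 4, 19 (2 points).
  x = 7: rhs = 13, matching y values: 6, 17 (2 points).
  x = 8: rhs = 6, matching y values: 11, 12 (2 points).
  x = 9: rhs = 1, matching y values: 1, 22 (2 points).
  x = 10: rhs = 4, matching y values: 2, 21 (2 points).
  x = 11: rhs = 21, matching y values: none (0 points).
  x = 12: rhs = 12, matching y values: 9, 14 (2 points).
  x = 13: rhs = 6, matching y values: 11, 12 (2 points).
  x = 14: rhs = 9, matching y values: 3, 20 (2 points).
  x = 15: rhs = 4, matching y values: 2, 21 (2 points).
  x = 16: rhs = 20, matching y values: none (0 points).
  x = 17: rhs = 17, matching y values: none (0 points).
  x = 18: rhs = 1, matching y values: 1, 22 (2 points).
  x = 19: rhs = 1, matching y values: 1, 22 (2 points).
  x = 20: rhs = 0, matching y values: 0 (1 points).
  x = 21: rhs = 4, matching y values: 2, 21 (2 points).
  x = 22: rhs = 19, matching y values: none (0 points).
Total affine count: 31.
Full point count |E(F_23)| = 31 + 1 = 32.
Hasse bound: |32 − (23+1)| = |8| = 8 ≤ 2√23 ≈ 9.5917 ✓.


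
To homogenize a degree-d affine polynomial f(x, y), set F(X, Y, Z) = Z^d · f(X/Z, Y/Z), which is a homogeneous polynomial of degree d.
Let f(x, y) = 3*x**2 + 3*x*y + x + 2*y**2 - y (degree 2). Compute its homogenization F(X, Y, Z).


F(X, Y, Z) = 3*X**2 + 3*X*Y + X*Z + 2*Y**2 - Y*Z

deg(f) = 2.
Substitute x = X/Z, y = Y/Z into f, then multiply by Z^2.
  monomial 3·x^2·y^0 ↦ 3·X^2·Y^0·Z^0.
  monomial 3·x^1·y^1 ↦ 3·X^1·Y^1·Z^0.
  monomial 1·x^1·y^0 ↦ 1·X^1·Y^0·Z^1.
  monomial 2·x^0·y^2 ↦ 2·X^0·Y^2·Z^0.
  monomial -1·x^0·y^1 ↦ -1·X^0·Y^1·Z^1.
Collecting: F(X, Y, Z) = 3*X**2 + 3*X*Y + X*Z + 2*Y**2 - Y*Z.


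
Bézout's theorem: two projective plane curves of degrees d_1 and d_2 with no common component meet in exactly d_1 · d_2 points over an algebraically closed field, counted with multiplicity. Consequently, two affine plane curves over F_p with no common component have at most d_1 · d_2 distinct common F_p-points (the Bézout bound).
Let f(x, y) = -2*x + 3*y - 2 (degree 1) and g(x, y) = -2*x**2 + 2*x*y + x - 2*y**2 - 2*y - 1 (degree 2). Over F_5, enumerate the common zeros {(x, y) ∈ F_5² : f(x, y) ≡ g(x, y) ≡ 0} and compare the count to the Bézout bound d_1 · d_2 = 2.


Common zeros: {(1, 3)}; count = 1; Bézout bound = 2.

deg(f) = 1, deg(g) = 2, so Bézout bound = 2.
Scan x ∈ F_5. For each x, list the y ∈ F_5 with f(x, y) ≡ 0 and those with g(x, y) ≡ 0 (mod 5); the common zeros in that column are the intersection.
  x = 0: f ≡ 0 at y ∈ {4}; g ≡ 0 at y ∈ {1, 3}; common: ∅.
  x = 1: f ≡ 0 at y ∈ {3}; g ≡ 0 at y ∈ {2, 3}; common: {3}.
  x = 2: f ≡ 0 at y ∈ {2}; g ≡ 0 at y ∈ ∅; common: ∅.
  x = 3: f ≡ 0 at y ∈ {1}; g ≡ 0 at y ∈ ∅; common: ∅.
  x = 4: f ≡ 0 at y ∈ {0}; g ≡ 0 at y ∈ {1, 2}; common: ∅.
Collecting: common zeros = {(1, 3)}, so the count is 1.
Comparison with the Bézout bound: 1 ≤ 2 = deg(f)·deg(g), as expected for curves with no common component (the affine F_5-count falls short of the bound because intersections may lie at infinity, over extension fields, or carry multiplicity).


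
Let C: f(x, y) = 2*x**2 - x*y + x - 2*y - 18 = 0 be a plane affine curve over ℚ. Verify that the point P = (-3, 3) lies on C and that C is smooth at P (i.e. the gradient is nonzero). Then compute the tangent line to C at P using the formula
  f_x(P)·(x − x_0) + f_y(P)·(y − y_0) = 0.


Tangent line at P: -14*x + y - 45 = 0.

Step 1: f(-3, 3) = 0, so P lies on C.
Step 2: partial derivatives
  f_x(x, y) = 4*x - y + 1, f_y(x, y) = -x - 2.
  f_x(P) = -14, f_y(P) = 1 (gradient nonzero, so P is smooth).
Step 3: tangent line at P: -14·(x − -3) + 1·(y − 3) = 0.
Expanding: -14*x + y - 45 = 0.


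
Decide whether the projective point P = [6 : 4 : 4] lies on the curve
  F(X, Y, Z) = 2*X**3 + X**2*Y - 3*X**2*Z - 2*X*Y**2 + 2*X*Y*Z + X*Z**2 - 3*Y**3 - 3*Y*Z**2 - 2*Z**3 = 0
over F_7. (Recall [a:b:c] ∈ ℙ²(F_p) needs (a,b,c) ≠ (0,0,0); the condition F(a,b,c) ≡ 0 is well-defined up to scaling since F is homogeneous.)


F(6,4,4) ≡ 1 (mod 7); P is NOT on the curve.

Evaluate F(6, 4, 4) term-by-term (mod 7).
  2*X**3 ↦ 2·216·1·1 = 432
  X**2*Y ↦ 1·36·4·1 = 144
  -3*X**2*Z ↦ -3·36·1·4 = -432
  -2*X*Y**2 ↦ -2·6·16·1 = -192
  2*X*Y*Z ↦ 2·6·4·4 = 192
  X*Z**2 ↦ 1·6·1·16 = 96
  -3*Y**3 ↦ -3·1·64·1 = -192
  -3*Y*Z**2 ↦ -3·1·4·16 = -192
  -2*Z**3 ↦ -2·1·1·64 = -128
Sum: F(6, 4, 4) = (432) + (144) + (-432) + (-192) + (192) + (96) + (-192) + (-192) + (-128) = -272.
Reducing mod 7: -272 ≡ 1 (mod 7).
Since F(a, b, c) ≡ 1 ≠ 0 (mod 7), P does NOT lie on the curve.


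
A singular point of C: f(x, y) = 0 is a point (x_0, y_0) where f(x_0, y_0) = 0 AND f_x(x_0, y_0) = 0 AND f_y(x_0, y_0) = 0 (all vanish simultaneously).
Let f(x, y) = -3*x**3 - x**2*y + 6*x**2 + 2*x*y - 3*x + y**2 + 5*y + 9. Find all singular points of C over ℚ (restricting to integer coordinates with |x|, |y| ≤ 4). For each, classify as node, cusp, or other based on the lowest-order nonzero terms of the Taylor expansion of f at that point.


Singular points: {(1, -3)}; classification: cusp.

Compute partial derivatives:
  f_x = -9*x**2 - 2*x*y + 12*x + 2*y - 3.
  f_y = -x**2 + 2*x + 2*y + 5.
Scan x_0 ∈ {−4, ..., 4}. For each x_0, f_y(x_0, y) is a polynomial in y; find its integer roots y ∈ {−4, ..., 4}, then test f_x and f at those candidates.
  x = -4: f_y(-4, y) = 2*y - 19; no integer root y with |y| ≤ 4.
  x = -3: f_y(-3, y) = 2*y - 10; no integer root y with |y| ≤ 4.
  x = -2: f_y(-2, y) = 2*y - 3; no integer root y with |y| ≤ 4.
  x = -1: f_y(-1, y) = 2*y + 2; vanishes at y ∈ {-1}. (-1, -1): f_x = -28 ≠ 0.
  x = 0: f_y(0, y) = 2*y + 5; no integer root y with |y| ≤ 4.
  x = 1: f_y(1, y) = 2*y + 6; vanishes at y ∈ {-3}. (1, -3): f_x = 0, f = 0 — SINGULAR.
  x = 2: f_y(2, y) = 2*y + 5; no integer root y with |y| ≤ 4.
  x = 3: f_y(3, y) = 2*y + 2; vanishes at y ∈ {-1}. (3, -1): f_x = -44 ≠ 0.
  x = 4: f_y(4, y) = 2*y - 3; no integer root y with |y| ≤ 4.
Only singular point on the grid: (1, -3).
Classify: substitute x = 1 + u, y = -3 + v and expand: f = -3*u**3 - u**2*v + v**2.
No constant or linear terms (consistent with a singular point). Quadratic part: v**2. Cubic part: -3*u**3 - u**2*v.
The quadratic part v**2 is a perfect square, so there is a single (double) tangent line v = 0, i.e. y = -3. Restricting the cubic part to that line (v = 0) leaves -3*u**3 ≠ 0, so f is not divisible by v and the branch is v² ≈ 3*u**3 to lowest order — this is a cusp.
Classification: cusp.


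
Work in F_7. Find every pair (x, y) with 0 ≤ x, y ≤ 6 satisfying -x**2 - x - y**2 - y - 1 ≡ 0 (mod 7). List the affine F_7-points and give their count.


Affine F_7-points: {(0, 2), (0, 4), (2, 0), (2, 6), (4, 0), (4, 6), (6, 2), (6, 4)}; count = 8.

For each of the 49 pairs (x, y) ∈ F_7², evaluate f(x, y) mod 7. Record the zeros.
  x = 0: [0↦6, 1↦4, 2↦0, 3↦1, 4↦0, 5↦4, 6↦6]  zeros at y ∈ {2, 4}
  x = 1: [0↦4, 1↦2, 2↦5, 3↦6, 4↦5, 5↦2, 6↦4]  zeros at y ∈ ∅
  x = 2: [0↦0, 1↦5, 2↦1, 3↦2, 4↦1, 5↦5, 6↦0]  zeros at y ∈ {0, 6}
  x = 3: [0↦1, 1↦6, 2↦2, 3↦3, 4↦2, 5↦6, 6↦1]  zeros at y ∈ ∅
  x = 4: [0↦0, 1↦5, 2↦1, 3↦2, 4↦1, 5↦5, 6↦0]  zeros at y ∈ {0, 6}
  x = 5: [0↦4, 1↦2, 2↦5, 3↦6, 4↦5, 5↦2, 6↦4]  zeros at y ∈ ∅
  x = 6: [0↦6, 1↦4, 2↦0, 3↦1, 4↦0, 5↦4, 6↦6]  zeros at y ∈ {2, 4}
Collecting zeros: affine points = {(0, 2), (0, 4), (2, 0), (2, 6), (4, 0), (4, 6), (6, 2), (6, 4)}.
Total count |C(F_7)_aff| = 8.


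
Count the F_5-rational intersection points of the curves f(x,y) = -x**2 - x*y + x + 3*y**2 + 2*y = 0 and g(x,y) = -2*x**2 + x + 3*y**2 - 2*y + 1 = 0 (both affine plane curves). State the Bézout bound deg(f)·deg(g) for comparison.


Common zeros: {(1, 0)}; count = 1; Bézout bound = 4.

deg(f) = 2, deg(g) = 2, so Bézout bound = 4.
Scan x ∈ F_5. For each x, list the y ∈ F_5 with f(x, y) ≡ 0 and those with g(x, y) ≡ 0 (mod 5); the common zeros in that column are the intersection.
  x = 0: f ≡ 0 at y ∈ {0, 1}; g ≡ 0 at y ∈ ∅; common: ∅.
  x = 1: f ≡ 0 at y ∈ {0, 3}; g ≡ 0 at y ∈ {0, 4}; common: {0}.
  x = 2: f ≡ 0 at y ∈ {2, 3}; g ≡ 0 at y ∈ {0, 4}; common: ∅.
  x = 3: f ≡ 0 at y ∈ ∅; g ≡ 0 at y ∈ ∅; common: ∅.
  x = 4: f ≡ 0 at y ∈ ∅; g ≡ 0 at y ∈ ∅; common: ∅.
Collecting: common zeros = {(1, 0)}, so the count is 1.
Comparison with the Bézout bound: 1 ≤ 4 = deg(f)·deg(g), as expected for curves with no common component (the affine F_5-count falls short of the bound because intersections may lie at infinity, over extension fields, or carry multiplicity).


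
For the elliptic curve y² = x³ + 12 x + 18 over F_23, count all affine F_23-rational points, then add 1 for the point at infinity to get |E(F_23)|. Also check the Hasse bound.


Affine points = {(0, 8), (0, 15), (1, 10), (1, 13), (2, 2), (2, 21), (3, 9), (3, 14), (7, 10), (7, 13), (9, 2), (9, 21), (11, 3), (11, 20), (12, 2), (12, 21), (13, 5), (13, 18), (14, 3), (14, 20), (15, 10), (15, 13), (17, 11), (17, 12), (20, 1), (20, 22), (21, 3), (21, 20)}; affine count = 28; |E(F_23)| = 29.

Discriminant check: Δ ∝ 4a³ + 27b² = 4·12³ + 27·18² = 4·1728 + 27·324 ≡ 20 (mod 23). Nonzero ⇒ E is nonsingular.
For each x ∈ F_23, compute rhs = x³ + 12·x + 18 mod 23, then count y ∈ F_23 with y² ≡ rhs.
  x = 0: rhs = 18, matching y values: 8, 15 (2 points).
  x = 1: rhs = 8, matching y values: 10, 13 (2 points).
  x = 2: rhs = 4, matching y values: 2, 21 (2 points).
  x = 3: rhs = 12, matching y values: 9, 14 (2 points).
  x = 4: rhs = 15, matching y values: none (0 points).
  x = 5: rhs = 19, matching y values: none (0 points).
  x = 6: rhs = 7, matching y values: none (0 points).
  x = 7: rhs = 8, matching y values: 10, 13 (2 points).
  x = 8: rhs = 5, matching y values: none (0 points).
  x = 9: rhs = 4, matching y values: 2, 21 (2 points).
  x = 10: rhs = 11, matching y values: none (0 points).
  x = 11: rhs = 9, matching y values: 3, 20 (2 points).
  x = 12: rhs = 4, matching y values: 2, 21 (2 points).
  x = 13: rhs = 2, matching y values: 5, 18 (2 points).
  x = 14: rhs = 9, matching y values: 3, 20 (2 points).
  x = 15: rhs = 8, matching y values: 10, 13 (2 points).
  x = 16: rhs = 5, matching y values: none (0 points).
  x = 17: rhs = 6, matching y values: 11, 12 (2 points).
  x = 18: rhs = 17, matching y values: none (0 points).
  x = 19: rhs = 21, matching y values: none (0 points).
  x = 20: rhs = 1, matching y values: 1, 22 (2 points).
  x = 21: rhs = 9, matching y values: 3, 20 (2 points).
  x = 22: rhs = 5, matching y values: none (0 points).
Total affine count: 28.
Full point count |E(F_23)| = 28 + 1 = 29.
Hasse bound: |29 − (23+1)| = |5| = 5 ≤ 2√23 ≈ 9.5917 ✓.


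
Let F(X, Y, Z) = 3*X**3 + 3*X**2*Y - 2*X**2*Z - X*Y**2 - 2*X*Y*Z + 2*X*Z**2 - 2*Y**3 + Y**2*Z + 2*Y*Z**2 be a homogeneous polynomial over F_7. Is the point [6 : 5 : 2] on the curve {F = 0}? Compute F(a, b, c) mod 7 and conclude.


F(6,5,2) ≡ 4 (mod 7); P is NOT on the curve.

Evaluate F(6, 5, 2) term-by-term (mod 7).
  3*X**3 ↦ 3·216·1·1 = 648
  3*X**2*Y ↦ 3·36·5·1 = 540
  -2*X**2*Z ↦ -2·36·1·2 = -144
  -X*Y**2 ↦ -1·6·25·1 = -150
  -2*X*Y*Z ↦ -2·6·5·2 = -120
  2*X*Z**2 ↦ 2·6·1·4 = 48
  -2*Y**3 ↦ -2·1·125·1 = -250
  Y**2*Z ↦ 1·1·25·2 = 50
  2*Y*Z**2 ↦ 2·1·5·4 = 40
Sum: F(6, 5, 2) = (648) + (540) + (-144) + (-150) + (-120) + (48) + (-250) + (50) + (40) = 662.
Reducing mod 7: 662 ≡ 4 (mod 7).
Since F(a, b, c) ≡ 4 ≠ 0 (mod 7), P does NOT lie on the curve.


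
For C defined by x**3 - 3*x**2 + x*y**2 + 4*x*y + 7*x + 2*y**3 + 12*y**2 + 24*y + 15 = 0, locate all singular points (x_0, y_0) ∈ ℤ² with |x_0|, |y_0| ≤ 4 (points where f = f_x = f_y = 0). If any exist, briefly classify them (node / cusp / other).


Singular points: {(1, -2)}; classification: cusp.

Compute partial derivatives:
  f_x = 3*x**2 - 6*x + y**2 + 4*y + 7.
  f_y = 2*x*y + 4*x + 6*y**2 + 24*y + 24.
Scan x_0 ∈ {−4, ..., 4}. For each x_0, f_y(x_0, y) is a polynomial in y; find its integer roots y ∈ {−4, ..., 4}, then test f_x and f at those candidates.
  x = -4: f_y(-4, y) = 6*y**2 + 16*y + 8; vanishes at y ∈ {-2}. (-4, -2): f_x = 75 ≠ 0.
  x = -3: f_y(-3, y) = 6*y**2 + 18*y + 12; vanishes at y ∈ {-2, -1}. (-3, -2): f_x = 48 ≠ 0; (-3, -1): f_x = 49 ≠ 0.
  x = -2: f_y(-2, y) = 6*y**2 + 20*y + 16; vanishes at y ∈ {-2}. (-2, -2): f_x = 27 ≠ 0.
  x = -1: f_y(-1, y) = 6*y**2 + 22*y + 20; vanishes at y ∈ {-2}. (-1, -2): f_x = 12 ≠ 0.
  x = 0: f_y(0, y) = 6*y**2 + 24*y + 24; vanishes at y ∈ {-2}. (0, -2): f_x = 3 ≠ 0.
  x = 1: f_y(1, y) = 6*y**2 + 26*y + 28; vanishes at y ∈ {-2}. (1, -2): f_x = 0, f = 0 — SINGULAR.
  x = 2: f_y(2, y) = 6*y**2 + 28*y + 32; vanishes at y ∈ {-2}. (2, -2): f_x = 3 ≠ 0.
  x = 3: f_y(3, y) = 6*y**2 + 30*y + 36; vanishes at y ∈ {-3, -2}. (3, -3): f_x = 13 ≠ 0; (3, -2): f_x = 12 ≠ 0.
  x = 4: f_y(4, y) = 6*y**2 + 32*y + 40; vanishes at y ∈ {-2}. (4, -2): f_x = 27 ≠ 0.
Only singular point on the grid: (1, -2).
Classify: substitute x = 1 + u, y = -2 + v and expand: f = u**3 + u*v**2 + 2*v**3 + v**2.
No constant or linear terms (consistent with a singular point). Quadratic part: v**2. Cubic part: u**3 + u*v**2 + 2*v**3.
The quadratic part v**2 is a perfect square, so there is a single (double) tangent line v = 0, i.e. y = -2. Restricting the cubic part to that line (v = 0) leaves u**3 ≠ 0, so f is not divisible by v and the branch is v² ≈ -u**3 to lowest order — this is a cusp.
Classification: cusp.


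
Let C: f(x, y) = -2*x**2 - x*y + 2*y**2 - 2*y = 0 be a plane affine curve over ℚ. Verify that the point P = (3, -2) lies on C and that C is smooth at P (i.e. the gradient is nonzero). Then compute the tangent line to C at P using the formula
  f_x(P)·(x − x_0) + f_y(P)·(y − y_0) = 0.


Tangent line at P: -10*x - 13*y + 4 = 0.

Step 1: f(3, -2) = 0, so P lies on C.
Step 2: partial derivatives
  f_x(x, y) = -4*x - y, f_y(x, y) = -x + 4*y - 2.
  f_x(P) = -10, f_y(P) = -13 (gradient nonzero, so P is smooth).
Step 3: tangent line at P: -10·(x − 3) + -13·(y − -2) = 0.
Expanding: -10*x - 13*y + 4 = 0.


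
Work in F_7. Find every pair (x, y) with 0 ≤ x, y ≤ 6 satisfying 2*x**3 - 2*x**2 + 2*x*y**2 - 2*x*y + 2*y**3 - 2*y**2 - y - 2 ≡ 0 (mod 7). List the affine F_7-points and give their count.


Affine F_7-points: {(2, 3), (4, 3), (5, 2), (6, 1)}; count = 4.

For each of the 49 pairs (x, y) ∈ F_7², evaluate f(x, y) mod 7. Record the zeros.
  x = 0: [0↦5, 1↦4, 2↦4, 3↦3, 4↦6, 5↦4, 6↦2]  zeros at y ∈ ∅
  x = 1: [0↦5, 1↦4, 2↦1, 3↦1, 4↦2, 5↦2, 6↦6]  zeros at y ∈ ∅
  x = 2: [0↦6, 1↦5, 2↦6, 3↦0, 4↦6, 5↦1, 6↦4]  zeros at y ∈ {3}
  x = 3: [0↦6, 1↦5, 2↦3, 3↦5, 4↦2, 5↦6, 6↦1]  zeros at y ∈ ∅
  x = 4: [0↦3, 1↦2, 2↦4, 3↦0, 4↦2, 5↦1, 6↦2]  zeros at y ∈ {3}
  x = 5: [0↦2, 1↦1, 2↦0, 3↦4, 4↦4, 5↦5, 6↦5]  zeros at y ∈ {2}
  x = 6: [0↦1, 1↦0, 2↦3, 3↦1, 4↦6, 5↦2, 6↦1]  zeros at y ∈ {1}
Collecting zeros: affine points = {(2, 3), (4, 3), (5, 2), (6, 1)}.
Total count |C(F_7)_aff| = 4.


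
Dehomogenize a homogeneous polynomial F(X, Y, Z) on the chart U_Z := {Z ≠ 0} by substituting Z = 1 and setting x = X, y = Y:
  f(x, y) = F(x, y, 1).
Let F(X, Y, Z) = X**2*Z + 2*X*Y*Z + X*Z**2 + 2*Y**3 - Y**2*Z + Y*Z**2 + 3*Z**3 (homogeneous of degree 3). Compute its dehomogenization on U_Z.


f(x, y) = x**2 + 2*x*y + x + 2*y**3 - y**2 + y + 3

On U_Z we set Z = 1. Each monomial c·X^i·Y^j·Z^k in F becomes c·x^i·y^j·1^k = c·x^i·y^j.
Substituting Z = 1: F(X, Y, 1) = x**2 + 2*x*y + x + 2*y**3 - y**2 + y + 3.
Note: deg(f) ≤ deg(F) = 3; strict inequality happens when F is divisible by Z (lost terms).


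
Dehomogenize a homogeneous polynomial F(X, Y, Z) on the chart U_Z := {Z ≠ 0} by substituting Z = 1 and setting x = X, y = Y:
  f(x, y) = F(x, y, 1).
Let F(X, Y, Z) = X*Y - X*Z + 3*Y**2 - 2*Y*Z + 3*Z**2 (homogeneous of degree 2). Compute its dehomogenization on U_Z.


f(x, y) = x*y - x + 3*y**2 - 2*y + 3

On U_Z we set Z = 1. Each monomial c·X^i·Y^j·Z^k in F becomes c·x^i·y^j·1^k = c·x^i·y^j.
Substituting Z = 1: F(X, Y, 1) = x*y - x + 3*y**2 - 2*y + 3.
Note: deg(f) ≤ deg(F) = 2; strict inequality happens when F is divisible by Z (lost terms).


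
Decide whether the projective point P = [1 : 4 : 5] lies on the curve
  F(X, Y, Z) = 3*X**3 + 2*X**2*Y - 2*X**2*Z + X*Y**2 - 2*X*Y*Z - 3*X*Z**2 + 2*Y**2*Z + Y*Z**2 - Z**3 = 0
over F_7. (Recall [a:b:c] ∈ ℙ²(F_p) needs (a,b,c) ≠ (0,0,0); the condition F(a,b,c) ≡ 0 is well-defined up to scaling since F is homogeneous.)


F(1,4,5) ≡ 2 (mod 7); P is NOT on the curve.

Evaluate F(1, 4, 5) term-by-term (mod 7).
  3*X**3 ↦ 3·1·1·1 = 3
  2*X**2*Y ↦ 2·1·4·1 = 8
  -2*X**2*Z ↦ -2·1·1·5 = -10
  X*Y**2 ↦ 1·1·16·1 = 16
  -2*X*Y*Z ↦ -2·1·4·5 = -40
  -3*X*Z**2 ↦ -3·1·1·25 = -75
  2*Y**2*Z ↦ 2·1·16·5 = 160
  Y*Z**2 ↦ 1·1·4·25 = 100
  -Z**3 ↦ -1·1·1·125 = -125
Sum: F(1, 4, 5) = (3) + (8) + (-10) + (16) + (-40) + (-75) + (160) + (100) + (-125) = 37.
Reducing mod 7: 37 ≡ 2 (mod 7).
Since F(a, b, c) ≡ 2 ≠ 0 (mod 7), P does NOT lie on the curve.


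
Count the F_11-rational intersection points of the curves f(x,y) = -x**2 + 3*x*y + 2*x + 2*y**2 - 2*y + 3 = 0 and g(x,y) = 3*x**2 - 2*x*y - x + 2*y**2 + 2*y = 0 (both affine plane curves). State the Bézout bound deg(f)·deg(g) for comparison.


Common zeros: {(2, 3), (9, 1)}; count = 2; Bézout bound = 4.

deg(f) = 2, deg(g) = 2, so Bézout bound = 4.
Scan x ∈ F_11. For each x, list the y ∈ F_11 with f(x, y) ≡ 0 and those with g(x, y) ≡ 0 (mod 11); the common zeros in that column are the intersection.
  x = 0: f ≡ 0 at y ∈ ∅; g ≡ 0 at y ∈ {0, 10}; common: ∅.
  x = 1: f ≡ 0 at y ∈ ∅; g ≡ 0 at y ∈ ∅; common: ∅.
  x = 2: f ≡ 0 at y ∈ {3, 6}; g ≡ 0 at y ∈ {3, 9}; common: {3}.
  x = 3: f ≡ 0 at y ∈ {0, 2}; g ≡ 0 at y ∈ {1}; common: ∅.
  x = 4: f ≡ 0 at y ∈ ∅; g ≡ 0 at y ∈ {0, 3}; common: ∅.
  x = 5: f ≡ 0 at y ∈ {2, 8}; g ≡ 0 at y ∈ ∅; common: ∅.
  x = 6: f ≡ 0 at y ∈ ∅; g ≡ 0 at y ∈ ∅; common: ∅.
  x = 7: f ≡ 0 at y ∈ {1, 6}; g ≡ 0 at y ∈ {7, 10}; common: ∅.
  x = 8: f ≡ 0 at y ∈ ∅; g ≡ 0 at y ∈ {9}; common: ∅.
  x = 9: f ≡ 0 at y ∈ {1, 3}; g ≡ 0 at y ∈ {1, 7}; common: {1}.
  x = 10: f ≡ 0 at y ∈ {0, 8}; g ≡ 0 at y ∈ ∅; common: ∅.
Collecting: common zeros = {(2, 3), (9, 1)}, so the count is 2.
Comparison with the Bézout bound: 2 ≤ 4 = deg(f)·deg(g), as expected for curves with no common component (the affine F_11-count falls short of the bound because intersections may lie at infinity, over extension fields, or carry multiplicity).


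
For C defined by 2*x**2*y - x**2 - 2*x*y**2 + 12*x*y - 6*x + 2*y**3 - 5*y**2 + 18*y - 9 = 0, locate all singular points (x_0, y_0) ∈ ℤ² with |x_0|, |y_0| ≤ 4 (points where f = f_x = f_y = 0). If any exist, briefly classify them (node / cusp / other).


Singular points: {(-3, 0)}; classification: node.

Compute partial derivatives:
  f_x = 4*x*y - 2*x - 2*y**2 + 12*y - 6.
  f_y = 2*x**2 - 4*x*y + 12*x + 6*y**2 - 10*y + 18.
Scan x_0 ∈ {−4, ..., 4}. For each x_0, f_y(x_0, y) is a polynomial in y; find its integer roots y ∈ {−4, ..., 4}, then test f_x and f at those candidates.
  x = -4: f_y(-4, y) = 6*y**2 + 6*y + 2; no integer root y with |y| ≤ 4.
  x = -3: f_y(-3, y) = 6*y**2 + 2*y; vanishes at y ∈ {0}. (-3, 0): f_x = 0, f = 0 — SINGULAR.
  x = -2: f_y(-2, y) = 6*y**2 - 2*y + 2; no integer root y with |y| ≤ 4.
  x = -1: f_y(-1, y) = 6*y**2 - 6*y + 8; no integer root y with |y| ≤ 4.
  x = 0: f_y(0, y) = 6*y**2 - 10*y + 18; no integer root y with |y| ≤ 4.
  x = 1: f_y(1, y) = 6*y**2 - 14*y + 32; no integer root y with |y| ≤ 4.
  x = 2: f_y(2, y) = 6*y**2 - 18*y + 50; no integer root y with |y| ≤ 4.
  x = 3: f_y(3, y) = 6*y**2 - 22*y + 72; no integer root y with |y| ≤ 4.
  x = 4: f_y(4, y) = 6*y**2 - 26*y + 98; no integer root y with |y| ≤ 4.
Only singular point on the grid: (-3, 0).
Classify: substitute x = -3 + u, y = 0 + v and expand: f = 2*u**2*v - u**2 - 2*u*v**2 + 2*v**3 + v**2.
No constant or linear terms (consistent with a singular point). Quadratic part: -u**2 + v**2. Cubic part: 2*u**2*v - 2*u*v**2 + 2*v**3.
The quadratic part v**2 - u**2 = (v − u)(v + u) splits into two distinct linear factors, so there are two distinct tangent lines y − 0 = ±(x − -3) — this is a node (ordinary double point).
Classification: node.


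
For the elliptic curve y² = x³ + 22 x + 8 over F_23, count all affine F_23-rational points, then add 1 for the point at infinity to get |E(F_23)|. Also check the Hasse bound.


Affine points = {(0, 10), (0, 13), (1, 10), (1, 13), (3, 3), (3, 20), (5, 6), (5, 17), (8, 11), (8, 12), (10, 3), (10, 20), (14, 1), (14, 22), (18, 7), (18, 16), (21, 5), (21, 18), (22, 10), (22, 13)}; affine count = 20; |E(F_23)| = 21.

Discriminant check: Δ ∝ 4a³ + 27b² = 4·22³ + 27·8² = 4·10648 + 27·64 ≡ 22 (mod 23). Nonzero ⇒ E is nonsingular.
For each x ∈ F_23, compute rhs = x³ + 22·x + 8 mod 23, then count y ∈ F_23 with y² ≡ rhs.
  x = 0: rhs = 8, matching y values: 10, 13 (2 points).
  x = 1: rhs = 8, matching y values: 10, 13 (2 points).
  x = 2: rhs = 14, matching y values: none (0 points).
  x = 3: rhs = 9, matching y values: 3, 20 (2 points).
  x = 4: rhs = 22, matching y values: none (0 points).
  x = 5: rhs = 13, matching y values: 6, 17 (2 points).
  x = 6: rhs = 11, matching y values: none (0 points).
  x = 7: rhs = 22, matching y values: none (0 points).
  x = 8: rhs = 6, matching y values: 11, 12 (2 points).
  x = 9: rhs = 15, matching y values: none (0 points).
  x = 10: rhs = 9, matching y values: 3, 20 (2 points).
  x = 11: rhs = 17, matching y values: none (0 points).
  x = 12: rhs = 22, matching y values: none (0 points).
  x = 13: rhs = 7, matching y values: none (0 points).
  x = 14: rhs = 1, matching y values: 1, 22 (2 points).
  x = 15: rhs = 10, matching y values: none (0 points).
  x = 16: rhs = 17, matching y values: none (0 points).
  x = 17: rhs = 5, matching y values: none (0 points).
  x = 18: rhs = 3, matching y values: 7, 16 (2 points).
  x = 19: rhs = 17, matching y values: none (0 points).
  x = 20: rhs = 7, matching y values: none (0 points).
  x = 21: rhs = 2, matching y values: 5, 18 (2 points).
  x = 22: rhs = 8, matching y values: 10, 13 (2 points).
Total affine count: 20.
Full point count |E(F_23)| = 20 + 1 = 21.
Hasse bound: |21 − (23+1)| = |-3| = 3 ≤ 2√23 ≈ 9.5917 ✓.


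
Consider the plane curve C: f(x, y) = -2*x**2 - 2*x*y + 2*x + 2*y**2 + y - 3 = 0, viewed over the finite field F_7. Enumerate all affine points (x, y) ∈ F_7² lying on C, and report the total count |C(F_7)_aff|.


Affine F_7-points: {(0, 1), (0, 2), (1, 5), (1, 6), (2, 0), (2, 5), (6, 0), (6, 2)}; count = 8.

For each of the 49 pairs (x, y) ∈ F_7², evaluate f(x, y) mod 7. Record the zeros.
  x = 0: [0↦4, 1↦0, 2↦0, 3↦4, 4↦5, 5↦3, 6↦5]  zeros at y ∈ {1, 2}
  x = 1: [0↦4, 1↦5, 2↦3, 3↦5, 4↦4, 5↦0, 6↦0]  zeros at y ∈ {5, 6}
  x = 2: [0↦0, 1↦6, 2↦2, 3↦2, 4↦6, 5↦0, 6↦5]  zeros at y ∈ {0, 5}
  x = 3: [0↦6, 1↦3, 2↦4, 3↦2, 4↦4, 5↦3, 6↦6]  zeros at y ∈ ∅
  x = 4: [0↦1, 1↦3, 2↦2, 3↦5, 4↦5, 5↦2, 6↦3]  zeros at y ∈ ∅
  x = 5: [0↦6, 1↦6, 2↦3, 3↦4, 4↦2, 5↦4, 6↦3]  zeros at y ∈ ∅
  x = 6: [0↦0, 1↦5, 2↦0, 3↦6, 4↦2, 5↦2, 6↦6]  zeros at y ∈ {0, 2}
Collecting zeros: affine points = {(0, 1), (0, 2), (1, 5), (1, 6), (2, 0), (2, 5), (6, 0), (6, 2)}.
Total count |C(F_7)_aff| = 8.


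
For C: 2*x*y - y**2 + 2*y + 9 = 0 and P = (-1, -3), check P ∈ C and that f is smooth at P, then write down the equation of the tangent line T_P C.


Tangent line at P: -6*x + 6*y + 12 = 0.

Step 1: f(-1, -3) = 0, so P lies on C.
Step 2: partial derivatives
  f_x(x, y) = 2*y, f_y(x, y) = 2*x - 2*y + 2.
  f_x(P) = -6, f_y(P) = 6 (gradient nonzero, so P is smooth).
Step 3: tangent line at P: -6·(x − -1) + 6·(y − -3) = 0.
Expanding: -6*x + 6*y + 12 = 0.


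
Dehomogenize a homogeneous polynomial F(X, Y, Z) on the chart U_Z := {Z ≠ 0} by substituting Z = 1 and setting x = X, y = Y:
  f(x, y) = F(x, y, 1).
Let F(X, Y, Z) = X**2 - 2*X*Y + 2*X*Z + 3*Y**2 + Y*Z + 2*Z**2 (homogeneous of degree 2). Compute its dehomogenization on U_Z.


f(x, y) = x**2 - 2*x*y + 2*x + 3*y**2 + y + 2

On U_Z we set Z = 1. Each monomial c·X^i·Y^j·Z^k in F becomes c·x^i·y^j·1^k = c·x^i·y^j.
Substituting Z = 1: F(X, Y, 1) = x**2 - 2*x*y + 2*x + 3*y**2 + y + 2.
Note: deg(f) ≤ deg(F) = 2; strict inequality happens when F is divisible by Z (lost terms).


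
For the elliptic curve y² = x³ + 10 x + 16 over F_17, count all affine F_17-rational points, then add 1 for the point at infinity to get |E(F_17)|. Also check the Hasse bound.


Affine points = {(0, 4), (0, 13), (4, 1), (4, 16), (5, 2), (5, 15), (7, 2), (7, 15), (8, 8), (8, 9), (9, 6), (9, 11)}; affine count = 12; |E(F_17)| = 13.

Discriminant check: Δ ∝ 4a³ + 27b² = 4·10³ + 27·16² = 4·1000 + 27·256 ≡ 15 (mod 17). Nonzero ⇒ E is nonsingular.
For each x ∈ F_17, compute rhs = x³ + 10·x + 16 mod 17, then count y ∈ F_17 with y² ≡ rhs.
  x = 0: rhs = 16, matching y values: 4, 13 (2 points).
  x = 1: rhs = 10, matching y values: none (0 points).
  x = 2: rhs = 10, matching y values: none (0 points).
  x = 3: rhs = 5, matching y values: none (0 points).
  x = 4: rhs = 1, matching y values: 1, 16 (2 points).
  x = 5: rhs = 4, matching y values: 2, 15 (2 points).
  x = 6: rhs = 3, matching y values: none (0 points).
  x = 7: rhs = 4, matching y values: 2, 15 (2 points).
  x = 8: rhs = 13, matching y values: 8, 9 (2 points).
  x = 9: rhs = 2, matching y values: 6, 11 (2 points).
  x = 10: rhs = 11, matching y values: none (0 points).
  x = 11: rhs = 12, matching y values: none (0 points).
  x = 12: rhs = 11, matching y values: none (0 points).
  x = 13: rhs = 14, matching y values: none (0 points).
  x = 14: rhs = 10, matching y values: none (0 points).
  x = 15: rhs = 5, matching y values: none (0 points).
  x = 16: rhs = 5, matching y values: none (0 points).
Total affine count: 12.
Full point count |E(F_17)| = 12 + 1 = 13.
Hasse bound: |13 − (17+1)| = |-5| = 5 ≤ 2√17 ≈ 8.2462 ✓.


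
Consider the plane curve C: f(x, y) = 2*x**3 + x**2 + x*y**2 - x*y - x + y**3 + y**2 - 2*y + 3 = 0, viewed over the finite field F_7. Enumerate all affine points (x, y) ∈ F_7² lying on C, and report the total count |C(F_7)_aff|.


Affine F_7-points: {(2, 0), (2, 1), (2, 3), (3, 0), (3, 1), (3, 2), (5, 0), (5, 1), (6, 4)}; count = 9.

For each of the 49 pairs (x, y) ∈ F_7², evaluate f(x, y) mod 7. Record the zeros.
  x = 0: [0↦3, 1↦3, 2↦4, 3↦5, 4↦5, 5↦3, 6↦5]  zeros at y ∈ ∅
  x = 1: [0↦5, 1↦5, 2↦1, 3↦6, 4↦5, 5↦4, 6↦2]  zeros at y ∈ ∅
  x = 2: [0↦0, 1↦0, 2↦5, 3↦0, 4↦5, 5↦5, 6↦6]  zeros at y ∈ {0, 1, 3}
  x = 3: [0↦0, 1↦0, 2↦0, 3↦6, 4↦3, 5↦4, 6↦1]  zeros at y ∈ {0, 1, 2}
  x = 4: [0↦3, 1↦3, 2↦5, 3↦1, 4↦4, 5↦6, 6↦6]  zeros at y ∈ ∅
  x = 5: [0↦0, 1↦0, 2↦4, 3↦4, 4↦6, 5↦2, 6↦5]  zeros at y ∈ {0, 1}
  x = 6: [0↦3, 1↦3, 2↦2, 3↦6, 4↦0, 5↦4, 6↦3]  zeros at y ∈ {4}
Collecting zeros: affine points = {(2, 0), (2, 1), (2, 3), (3, 0), (3, 1), (3, 2), (5, 0), (5, 1), (6, 4)}.
Total count |C(F_7)_aff| = 9.


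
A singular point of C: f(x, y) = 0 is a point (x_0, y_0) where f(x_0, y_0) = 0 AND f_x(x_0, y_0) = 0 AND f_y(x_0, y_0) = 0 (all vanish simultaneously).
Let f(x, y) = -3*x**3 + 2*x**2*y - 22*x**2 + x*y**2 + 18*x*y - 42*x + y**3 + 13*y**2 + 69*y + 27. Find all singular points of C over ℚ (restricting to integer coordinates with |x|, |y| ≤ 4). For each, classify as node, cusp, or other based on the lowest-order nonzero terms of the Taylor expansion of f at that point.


Singular points: {(-3, -3)}; classification: node.

Compute partial derivatives:
  f_x = -9*x**2 + 4*x*y - 44*x + y**2 + 18*y - 42.
  f_y = 2*x**2 + 2*x*y + 18*x + 3*y**2 + 26*y + 69.
Scan x_0 ∈ {−4, ..., 4}. For each x_0, f_y(x_0, y) is a polynomial in y; find its integer roots y ∈ {−4, ..., 4}, then test f_x and f at those candidates.
  x = -4: f_y(-4, y) = 3*y**2 + 18*y + 29; no integer root y with |y| ≤ 4.
  x = -3: f_y(-3, y) = 3*y**2 + 20*y + 33; vanishes at y ∈ {-3}. (-3, -3): f_x = 0, f = 0 — SINGULAR.
  x = -2: f_y(-2, y) = 3*y**2 + 22*y + 41; no integer root y with |y| ≤ 4.
  x = -1: f_y(-1, y) = 3*y**2 + 24*y + 53; no integer root y with |y| ≤ 4.
  x = 0: f_y(0, y) = 3*y**2 + 26*y + 69; no integer root y with |y| ≤ 4.
  x = 1: f_y(1, y) = 3*y**2 + 28*y + 89; no integer root y with |y| ≤ 4.
  x = 2: f_y(2, y) = 3*y**2 + 30*y + 113; no integer root y with |y| ≤ 4.
  x = 3: f_y(3, y) = 3*y**2 + 32*y + 141; no integer root y with |y| ≤ 4.
  x = 4: f_y(4, y) = 3*y**2 + 34*y + 173; no integer root y with |y| ≤ 4.
Only singular point on the grid: (-3, -3).
Classify: substitute x = -3 + u, y = -3 + v and expand: f = -3*u**3 + 2*u**2*v - u**2 + u*v**2 + v**3 + v**2.
No constant or linear terms (consistent with a singular point). Quadratic part: -u**2 + v**2. Cubic part: -3*u**3 + 2*u**2*v + u*v**2 + v**3.
The quadratic part v**2 - u**2 = (v − u)(v + u) splits into two distinct linear factors, so there are two distinct tangent lines y − -3 = ±(x − -3) — this is a node (ordinary double point).
Classification: node.


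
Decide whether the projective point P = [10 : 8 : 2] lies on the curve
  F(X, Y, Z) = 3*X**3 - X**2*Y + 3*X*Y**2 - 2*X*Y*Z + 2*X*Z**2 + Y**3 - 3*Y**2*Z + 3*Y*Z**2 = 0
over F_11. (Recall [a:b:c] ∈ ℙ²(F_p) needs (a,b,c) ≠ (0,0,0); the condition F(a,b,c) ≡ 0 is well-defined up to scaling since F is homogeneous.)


F(10,8,2) ≡ 1 (mod 11); P is NOT on the curve.

Evaluate F(10, 8, 2) term-by-term (mod 11).
  3*X**3 ↦ 3·1000·1·1 = 3000
  -X**2*Y ↦ -1·100·8·1 = -800
  3*X*Y**2 ↦ 3·10·64·1 = 1920
  -2*X*Y*Z ↦ -2·10·8·2 = -320
  2*X*Z**2 ↦ 2·10·1·4 = 80
  Y**3 ↦ 1·1·512·1 = 512
  -3*Y**2*Z ↦ -3·1·64·2 = -384
  3*Y*Z**2 ↦ 3·1·8·4 = 96
Sum: F(10, 8, 2) = (3000) + (-800) + (1920) + (-320) + (80) + (512) + (-384) + (96) = 4104.
Reducing mod 11: 4104 ≡ 1 (mod 11).
Since F(a, b, c) ≡ 1 ≠ 0 (mod 11), P does NOT lie on the curve.


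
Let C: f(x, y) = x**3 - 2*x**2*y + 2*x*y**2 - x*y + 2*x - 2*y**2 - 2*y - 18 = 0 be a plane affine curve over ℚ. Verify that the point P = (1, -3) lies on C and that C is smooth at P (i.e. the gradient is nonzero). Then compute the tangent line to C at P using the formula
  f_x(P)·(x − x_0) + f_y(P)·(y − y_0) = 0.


Tangent line at P: 38*x - 5*y - 53 = 0.

Step 1: f(1, -3) = 0, so P lies on C.
Step 2: partial derivatives
  f_x(x, y) = 3*x**2 - 4*x*y + 2*y**2 - y + 2, f_y(x, y) = -2*x**2 + 4*x*y - x - 4*y - 2.
  f_x(P) = 38, f_y(P) = -5 (gradient nonzero, so P is smooth).
Step 3: tangent line at P: 38·(x − 1) + -5·(y − -3) = 0.
Expanding: 38*x - 5*y - 53 = 0.
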